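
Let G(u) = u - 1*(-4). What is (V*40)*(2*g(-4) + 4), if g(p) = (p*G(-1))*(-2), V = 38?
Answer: 79040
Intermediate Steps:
G(u) = 4 + u (G(u) = u + 4 = 4 + u)
g(p) = -6*p (g(p) = (p*(4 - 1))*(-2) = (p*3)*(-2) = (3*p)*(-2) = -6*p)
(V*40)*(2*g(-4) + 4) = (38*40)*(2*(-6*(-4)) + 4) = 1520*(2*24 + 4) = 1520*(48 + 4) = 1520*52 = 79040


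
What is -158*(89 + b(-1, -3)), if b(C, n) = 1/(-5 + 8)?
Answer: -42344/3 ≈ -14115.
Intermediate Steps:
b(C, n) = ⅓ (b(C, n) = 1/3 = ⅓)
-158*(89 + b(-1, -3)) = -158*(89 + ⅓) = -158*268/3 = -42344/3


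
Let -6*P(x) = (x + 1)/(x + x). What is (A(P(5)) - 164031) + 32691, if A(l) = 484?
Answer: -130856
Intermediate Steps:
P(x) = -(1 + x)/(12*x) (P(x) = -(x + 1)/(6*(x + x)) = -(1 + x)/(6*(2*x)) = -(1 + x)*1/(2*x)/6 = -(1 + x)/(12*x))
(A(P(5)) - 164031) + 32691 = (484 - 164031) + 32691 = -163547 + 32691 = -130856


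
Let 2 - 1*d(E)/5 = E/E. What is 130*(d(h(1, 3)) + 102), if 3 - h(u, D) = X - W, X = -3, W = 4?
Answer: 13910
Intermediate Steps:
h(u, D) = 10 (h(u, D) = 3 - (-3 - 1*4) = 3 - (-3 - 4) = 3 - 1*(-7) = 3 + 7 = 10)
d(E) = 5 (d(E) = 10 - 5*E/E = 10 - 5*1 = 10 - 5 = 5)
130*(d(h(1, 3)) + 102) = 130*(5 + 102) = 130*107 = 13910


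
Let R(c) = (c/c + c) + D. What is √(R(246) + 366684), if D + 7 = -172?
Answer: 4*√22922 ≈ 605.60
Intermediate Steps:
D = -179 (D = -7 - 172 = -179)
R(c) = -178 + c (R(c) = (c/c + c) - 179 = (1 + c) - 179 = -178 + c)
√(R(246) + 366684) = √((-178 + 246) + 366684) = √(68 + 366684) = √366752 = 4*√22922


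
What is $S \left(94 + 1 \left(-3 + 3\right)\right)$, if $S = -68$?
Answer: $-6392$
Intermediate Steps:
$S \left(94 + 1 \left(-3 + 3\right)\right) = - 68 \left(94 + 1 \left(-3 + 3\right)\right) = - 68 \left(94 + 1 \cdot 0\right) = - 68 \left(94 + 0\right) = \left(-68\right) 94 = -6392$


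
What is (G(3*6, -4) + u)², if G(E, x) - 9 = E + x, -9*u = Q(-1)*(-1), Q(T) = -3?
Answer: 4624/9 ≈ 513.78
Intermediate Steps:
u = -⅓ (u = -(-1)*(-1)/3 = -⅑*3 = -⅓ ≈ -0.33333)
G(E, x) = 9 + E + x (G(E, x) = 9 + (E + x) = 9 + E + x)
(G(3*6, -4) + u)² = ((9 + 3*6 - 4) - ⅓)² = ((9 + 18 - 4) - ⅓)² = (23 - ⅓)² = (68/3)² = 4624/9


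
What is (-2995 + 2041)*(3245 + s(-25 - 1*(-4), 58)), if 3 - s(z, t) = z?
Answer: -3118626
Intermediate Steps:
s(z, t) = 3 - z
(-2995 + 2041)*(3245 + s(-25 - 1*(-4), 58)) = (-2995 + 2041)*(3245 + (3 - (-25 - 1*(-4)))) = -954*(3245 + (3 - (-25 + 4))) = -954*(3245 + (3 - 1*(-21))) = -954*(3245 + (3 + 21)) = -954*(3245 + 24) = -954*3269 = -3118626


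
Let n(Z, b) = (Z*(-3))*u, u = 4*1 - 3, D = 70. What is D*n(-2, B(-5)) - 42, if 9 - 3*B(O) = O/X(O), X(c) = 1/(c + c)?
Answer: 378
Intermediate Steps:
X(c) = 1/(2*c)
u = 1 (u = 4 - 3 = 1)
B(O) = 3 - 2*O**2/3 (B(O) = 3 - O/(3*(1/(2*O))) = 3 - O*2*O/3 = 3 - 2*O**2/3)
n(Z, b) = -3*Z (n(Z, b) = (Z*(-3))*1 = -3*Z*1 = -3*Z)
D*n(-2, B(-5)) - 42 = 70*(-3*(-2)) - 42 = 70*6 - 42 = 420 - 42 = 378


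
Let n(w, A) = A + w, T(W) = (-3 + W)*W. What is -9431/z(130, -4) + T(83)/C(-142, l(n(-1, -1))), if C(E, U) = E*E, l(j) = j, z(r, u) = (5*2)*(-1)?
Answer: 47558271/50410 ≈ 943.43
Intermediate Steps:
T(W) = W*(-3 + W)
z(r, u) = -10 (z(r, u) = 10*(-1) = -10)
C(E, U) = E²
-9431/z(130, -4) + T(83)/C(-142, l(n(-1, -1))) = -9431/(-10) + (83*(-3 + 83))/((-142)²) = -9431*(-⅒) + (83*80)/20164 = 9431/10 + 6640*(1/20164) = 9431/10 + 1660/5041 = 47558271/50410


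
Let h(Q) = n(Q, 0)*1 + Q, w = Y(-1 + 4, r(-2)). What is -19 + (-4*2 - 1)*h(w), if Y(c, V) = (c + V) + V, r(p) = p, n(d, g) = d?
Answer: -1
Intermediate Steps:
Y(c, V) = c + 2*V (Y(c, V) = (V + c) + V = c + 2*V)
w = -1 (w = (-1 + 4) + 2*(-2) = 3 - 4 = -1)
h(Q) = 2*Q (h(Q) = Q*1 + Q = Q + Q = 2*Q)
-19 + (-4*2 - 1)*h(w) = -19 + (-4*2 - 1)*(2*(-1)) = -19 + (-8 - 1)*(-2) = -19 - 9*(-2) = -19 + 18 = -1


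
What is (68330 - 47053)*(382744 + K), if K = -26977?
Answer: 7569654459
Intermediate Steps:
(68330 - 47053)*(382744 + K) = (68330 - 47053)*(382744 - 26977) = 21277*355767 = 7569654459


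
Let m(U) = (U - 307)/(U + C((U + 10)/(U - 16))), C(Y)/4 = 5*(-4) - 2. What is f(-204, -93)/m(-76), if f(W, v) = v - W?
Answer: 18204/383 ≈ 47.530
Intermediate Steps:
C(Y) = -88 (C(Y) = 4*(5*(-4) - 2) = 4*(-20 - 2) = 4*(-22) = -88)
m(U) = (-307 + U)/(-88 + U) (m(U) = (U - 307)/(U - 88) = (-307 + U)/(-88 + U))
f(-204, -93)/m(-76) = (-93 - 1*(-204))/(((-307 - 76)/(-88 - 76))) = (-93 + 204)/((-383/(-164))) = 111/((-1/164*(-383))) = 111/(383/164) = 111*(164/383) = 18204/383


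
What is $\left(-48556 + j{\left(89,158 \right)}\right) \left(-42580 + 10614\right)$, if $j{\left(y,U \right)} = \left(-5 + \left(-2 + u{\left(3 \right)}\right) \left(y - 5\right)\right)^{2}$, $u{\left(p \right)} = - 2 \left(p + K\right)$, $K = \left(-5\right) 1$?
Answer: $702836442$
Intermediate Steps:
$K = -5$
$u{\left(p \right)} = 10 - 2 p$ ($u{\left(p \right)} = - 2 \left(p - 5\right) = - 2 \left(-5 + p\right) = 10 - 2 p$)
$j{\left(y,U \right)} = \left(-15 + 2 y\right)^{2}$ ($j{\left(y,U \right)} = \left(-5 + \left(-2 + \left(10 - 6\right)\right) \left(y - 5\right)\right)^{2} = \left(-5 + \left(-2 + \left(10 - 6\right)\right) \left(-5 + y\right)\right)^{2} = \left(-5 + \left(-2 + 4\right) \left(-5 + y\right)\right)^{2} = \left(-5 + 2 \left(-5 + y\right)\right)^{2} = \left(-5 + \left(-10 + 2 y\right)\right)^{2} = \left(-15 + 2 y\right)^{2}$)
$\left(-48556 + j{\left(89,158 \right)}\right) \left(-42580 + 10614\right) = \left(-48556 + \left(-15 + 2 \cdot 89\right)^{2}\right) \left(-42580 + 10614\right) = \left(-48556 + \left(-15 + 178\right)^{2}\right) \left(-31966\right) = \left(-48556 + 163^{2}\right) \left(-31966\right) = \left(-48556 + 26569\right) \left(-31966\right) = \left(-21987\right) \left(-31966\right) = 702836442$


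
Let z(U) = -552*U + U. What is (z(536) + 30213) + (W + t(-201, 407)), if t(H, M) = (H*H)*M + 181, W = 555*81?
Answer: 16223220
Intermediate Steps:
z(U) = -551*U
W = 44955
t(H, M) = 181 + M*H**2 (t(H, M) = H**2*M + 181 = M*H**2 + 181 = 181 + M*H**2)
(z(536) + 30213) + (W + t(-201, 407)) = (-551*536 + 30213) + (44955 + (181 + 407*(-201)**2)) = (-295336 + 30213) + (44955 + (181 + 407*40401)) = -265123 + (44955 + (181 + 16443207)) = -265123 + (44955 + 16443388) = -265123 + 16488343 = 16223220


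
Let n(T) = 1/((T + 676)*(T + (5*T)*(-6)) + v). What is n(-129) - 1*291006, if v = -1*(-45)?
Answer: -595506530231/2046372 ≈ -2.9101e+5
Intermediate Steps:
v = 45
n(T) = 1/(45 - 29*T*(676 + T)) (n(T) = 1/((T + 676)*(T + (5*T)*(-6)) + 45) = 1/((676 + T)*(T - 30*T) + 45) = 1/((676 + T)*(-29*T) + 45) = 1/(-29*T*(676 + T) + 45) = 1/(45 - 29*T*(676 + T)))
n(-129) - 1*291006 = -1/(-45 + 29*(-129)² + 19604*(-129)) - 1*291006 = -1/(-45 + 29*16641 - 2528916) - 291006 = -1/(-45 + 482589 - 2528916) - 291006 = -1/(-2046372) - 291006 = -1*(-1/2046372) - 291006 = 1/2046372 - 291006 = -595506530231/2046372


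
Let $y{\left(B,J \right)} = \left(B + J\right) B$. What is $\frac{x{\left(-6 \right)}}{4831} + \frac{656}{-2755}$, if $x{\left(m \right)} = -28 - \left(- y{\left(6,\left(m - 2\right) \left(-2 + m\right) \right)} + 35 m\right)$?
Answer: $- \frac{1510626}{13309405} \approx -0.1135$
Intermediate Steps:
$y{\left(B,J \right)} = B \left(B + J\right)$
$x{\left(m \right)} = 8 - 35 m + 6 \left(-2 + m\right)^{2}$ ($x{\left(m \right)} = -28 - \left(- 6 \left(6 + \left(m - 2\right) \left(-2 + m\right)\right) + 35 m\right) = -28 - \left(- 6 \left(6 + \left(-2 + m\right) \left(-2 + m\right)\right) + 35 m\right) = -28 - \left(- 6 \left(6 + \left(-2 + m\right)^{2}\right) + 35 m\right) = -28 - \left(-36 - 6 \left(-2 + m\right)^{2} + 35 m\right) = -28 + \left(36 - 35 m + 6 \left(-2 + m\right)^{2}\right) = 8 - 35 m + 6 \left(-2 + m\right)^{2}$)
$\frac{x{\left(-6 \right)}}{4831} + \frac{656}{-2755} = \frac{32 - -354 + 6 \left(-6\right)^{2}}{4831} + \frac{656}{-2755} = \left(32 + 354 + 6 \cdot 36\right) \frac{1}{4831} + 656 \left(- \frac{1}{2755}\right) = \left(32 + 354 + 216\right) \frac{1}{4831} - \frac{656}{2755} = 602 \cdot \frac{1}{4831} - \frac{656}{2755} = \frac{602}{4831} - \frac{656}{2755} = - \frac{1510626}{13309405}$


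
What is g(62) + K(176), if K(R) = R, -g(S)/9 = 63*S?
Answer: -34978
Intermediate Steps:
g(S) = -567*S
g(62) + K(176) = -567*62 + 176 = -35154 + 176 = -34978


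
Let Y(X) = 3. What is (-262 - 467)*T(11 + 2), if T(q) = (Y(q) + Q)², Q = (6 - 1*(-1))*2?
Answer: -210681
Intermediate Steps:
Q = 14 (Q = (6 + 1)*2 = 7*2 = 14)
T(q) = 289 (T(q) = (3 + 14)² = 17² = 289)
(-262 - 467)*T(11 + 2) = (-262 - 467)*289 = -729*289 = -210681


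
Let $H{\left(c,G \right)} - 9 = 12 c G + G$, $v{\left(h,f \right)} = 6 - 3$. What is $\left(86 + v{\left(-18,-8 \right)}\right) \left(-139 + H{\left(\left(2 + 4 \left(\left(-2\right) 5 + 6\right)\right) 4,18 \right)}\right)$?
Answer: $-1086512$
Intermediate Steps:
$v{\left(h,f \right)} = 3$ ($v{\left(h,f \right)} = 6 - 3 = 3$)
$H{\left(c,G \right)} = 9 + G + 12 G c$ ($H{\left(c,G \right)} = 9 + \left(12 c G + G\right) = 9 + \left(12 G c + G\right) = 9 + \left(G + 12 G c\right) = 9 + G + 12 G c$)
$\left(86 + v{\left(-18,-8 \right)}\right) \left(-139 + H{\left(\left(2 + 4 \left(\left(-2\right) 5 + 6\right)\right) 4,18 \right)}\right) = \left(86 + 3\right) \left(-139 + \left(9 + 18 + 12 \cdot 18 \left(2 + 4 \left(\left(-2\right) 5 + 6\right)\right) 4\right)\right) = 89 \left(-139 + \left(9 + 18 + 12 \cdot 18 \left(2 + 4 \left(-10 + 6\right)\right) 4\right)\right) = 89 \left(-139 + \left(9 + 18 + 12 \cdot 18 \left(2 + 4 \left(-4\right)\right) 4\right)\right) = 89 \left(-139 + \left(9 + 18 + 12 \cdot 18 \left(2 - 16\right) 4\right)\right) = 89 \left(-139 + \left(9 + 18 + 12 \cdot 18 \left(\left(-14\right) 4\right)\right)\right) = 89 \left(-139 + \left(9 + 18 + 12 \cdot 18 \left(-56\right)\right)\right) = 89 \left(-139 + \left(9 + 18 - 12096\right)\right) = 89 \left(-139 - 12069\right) = 89 \left(-12208\right) = -1086512$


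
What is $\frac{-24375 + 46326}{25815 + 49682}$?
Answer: $\frac{21951}{75497} \approx 0.29075$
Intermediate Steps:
$\frac{-24375 + 46326}{25815 + 49682} = \frac{21951}{75497}$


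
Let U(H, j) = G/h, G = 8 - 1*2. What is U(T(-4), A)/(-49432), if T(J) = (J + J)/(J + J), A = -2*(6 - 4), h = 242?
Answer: -3/5981272 ≈ -5.0157e-7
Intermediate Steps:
A = -4 (A = -2*2 = -4)
G = 6 (G = 8 - 2 = 6)
T(J) = 1 (T(J) = (2*J)/((2*J)) = (2*J)*(1/(2*J)) = 1)
U(H, j) = 3/121 (U(H, j) = 6/242 = 6*(1/242) = 3/121)
U(T(-4), A)/(-49432) = (3/121)/(-49432) = (3/121)*(-1/49432) = -3/5981272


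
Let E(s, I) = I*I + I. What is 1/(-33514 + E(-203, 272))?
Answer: 1/40742 ≈ 2.4545e-5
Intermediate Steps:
E(s, I) = I + I**2 (E(s, I) = I**2 + I = I + I**2)
1/(-33514 + E(-203, 272)) = 1/(-33514 + 272*(1 + 272)) = 1/(-33514 + 272*273) = 1/(-33514 + 74256) = 1/40742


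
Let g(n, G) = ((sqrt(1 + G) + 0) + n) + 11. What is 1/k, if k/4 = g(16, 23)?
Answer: 9/940 - sqrt(6)/1410 ≈ 0.0078372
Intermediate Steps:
g(n, G) = 11 + n + sqrt(1 + G) (g(n, G) = (sqrt(1 + G) + n) + 11 = (n + sqrt(1 + G)) + 11 = 11 + n + sqrt(1 + G))
k = 108 + 8*sqrt(6) (k = 4*(11 + 16 + sqrt(1 + 23)) = 4*(11 + 16 + sqrt(24)) = 4*(11 + 16 + 2*sqrt(6)) = 4*(27 + 2*sqrt(6)) = 108 + 8*sqrt(6) ≈ 127.60)
1/k = 1/(108 + 8*sqrt(6))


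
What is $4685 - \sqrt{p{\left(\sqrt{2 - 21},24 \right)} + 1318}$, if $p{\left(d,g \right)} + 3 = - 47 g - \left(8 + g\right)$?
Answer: $4685 - \sqrt{155} \approx 4672.5$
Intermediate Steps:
$p{\left(d,g \right)} = -11 - 48 g$ ($p{\left(d,g \right)} = -3 - \left(8 + 48 g\right) = -11 - 48 g$)
$4685 - \sqrt{p{\left(\sqrt{2 - 21},24 \right)} + 1318} = 4685 - \sqrt{\left(-11 - 1152\right) + 1318} = 4685 - \sqrt{-1163 + 1318} = 4685 - \sqrt{155}$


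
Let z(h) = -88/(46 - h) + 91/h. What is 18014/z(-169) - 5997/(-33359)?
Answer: -1679580741617/88367991 ≈ -19007.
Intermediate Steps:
18014/z(-169) - 5997/(-33359) = 18014/(((-4186 + 179*(-169))/((-169)*(-46 - 169)))) - 5997/(-33359) = 18014/((-1/169*(-4186 - 30251)/(-215))) - 5997*(-1/33359) = 18014/((-1/169*(-1/215)*(-34437))) + 5997/33359 = 18014/(-2649/2795) + 5997/33359 = 18014*(-2795/2649) + 5997/33359 = -50349130/2649 + 5997/33359 = -1679580741617/88367991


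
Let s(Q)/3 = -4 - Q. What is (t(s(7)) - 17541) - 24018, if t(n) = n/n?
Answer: -41558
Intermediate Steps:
s(Q) = -12 - 3*Q (s(Q) = 3*(-4 - Q) = -12 - 3*Q)
t(n) = 1
(t(s(7)) - 17541) - 24018 = (1 - 17541) - 24018 = -17540 - 24018 = -41558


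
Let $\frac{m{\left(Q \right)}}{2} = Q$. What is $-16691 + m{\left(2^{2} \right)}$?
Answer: $-16683$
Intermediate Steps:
$m{\left(Q \right)} = 2 Q$
$-16691 + m{\left(2^{2} \right)} = -16691 + 2 \cdot 2^{2} = -16691 + 2 \cdot 4 = -16691 + 8 = -16683$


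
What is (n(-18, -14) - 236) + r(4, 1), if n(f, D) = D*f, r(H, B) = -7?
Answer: 9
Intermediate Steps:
(n(-18, -14) - 236) + r(4, 1) = (-14*(-18) - 236) - 7 = (252 - 236) - 7 = 16 - 7 = 9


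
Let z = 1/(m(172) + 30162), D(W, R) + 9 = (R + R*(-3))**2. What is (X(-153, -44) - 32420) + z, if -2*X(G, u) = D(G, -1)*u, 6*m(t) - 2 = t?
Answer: -982113229/30191 ≈ -32530.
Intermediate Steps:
m(t) = 1/3 + t/6
D(W, R) = -9 + 4*R**2 (D(W, R) = -9 + (R + R*(-3))**2 = -9 + (R - 3*R)**2 = -9 + (-2*R)**2 = -9 + 4*R**2)
z = 1/30191 (z = 1/((1/3 + (1/6)*172) + 30162) = 1/((1/3 + 86/3) + 30162) = 1/(29 + 30162) = 1/30191 ≈ 3.3122e-5)
X(G, u) = 5*u/2 (X(G, u) = -(-9 + 4*(-1)**2)*u/2 = -(-9 + 4*1)*u/2 = -(-9 + 4)*u/2 = -(-5)*u/2 = 5*u/2)
(X(-153, -44) - 32420) + z = ((5/2)*(-44) - 32420) + 1/30191 = (-110 - 32420) + 1/30191 = -32530 + 1/30191 = -982113229/30191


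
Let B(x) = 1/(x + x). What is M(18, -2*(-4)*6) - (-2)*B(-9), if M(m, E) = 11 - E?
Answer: -334/9 ≈ -37.111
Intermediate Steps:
B(x) = 1/(2*x)
M(18, -2*(-4)*6) - (-2)*B(-9) = (11 - (-2*(-4))*6) - (-2)*(1/2)/(-9) = (11 - 8*6) - (-2)*(1/2)*(-1/9) = (11 - 1*48) - (-2)*(-1)/18 = (11 - 48) - 1*1/9 = -37 - 1/9 = -334/9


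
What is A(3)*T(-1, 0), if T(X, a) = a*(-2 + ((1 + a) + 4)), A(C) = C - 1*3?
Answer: 0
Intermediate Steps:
A(C) = -3 + C (A(C) = C - 3 = -3 + C)
T(X, a) = a*(3 + a) (T(X, a) = a*(-2 + (5 + a)) = a*(3 + a))
A(3)*T(-1, 0) = (-3 + 3)*(0*(3 + 0)) = 0*(0*3) = 0*0 = 0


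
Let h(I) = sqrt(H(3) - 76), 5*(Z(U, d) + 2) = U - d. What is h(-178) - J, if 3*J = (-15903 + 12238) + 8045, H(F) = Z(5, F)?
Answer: -1460 + 2*I*sqrt(485)/5 ≈ -1460.0 + 8.8091*I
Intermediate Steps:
Z(U, d) = -2 - d/5 + U/5 (Z(U, d) = -2 + (U - d)/5 = -2 + (-d/5 + U/5) = -2 - d/5 + U/5)
H(F) = -1 - F/5 (H(F) = -2 - F/5 + (1/5)*5 = -2 - F/5 + 1 = -1 - F/5)
J = 1460 (J = ((-15903 + 12238) + 8045)/3 = (-3665 + 8045)/3 = (1/3)*4380 = 1460)
h(I) = 2*I*sqrt(485)/5 (h(I) = sqrt((-1 - 1/5*3) - 76) = sqrt((-1 - 3/5) - 76) = sqrt(-8/5 - 76) = sqrt(-388/5) = 2*I*sqrt(485)/5)
h(-178) - J = 2*I*sqrt(485)/5 - 1*1460 = 2*I*sqrt(485)/5 - 1460 = -1460 + 2*I*sqrt(485)/5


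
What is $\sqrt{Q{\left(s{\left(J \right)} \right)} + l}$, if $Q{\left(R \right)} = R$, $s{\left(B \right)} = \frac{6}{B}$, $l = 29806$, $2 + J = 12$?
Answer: $\frac{\sqrt{745165}}{5} \approx 172.65$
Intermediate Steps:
$J = 10$ ($J = -2 + 12 = 10$)
$\sqrt{Q{\left(s{\left(J \right)} \right)} + l} = \sqrt{\frac{6}{10} + 29806} = \sqrt{6 \cdot \frac{1}{10} + 29806} = \sqrt{\frac{3}{5} + 29806} = \sqrt{\frac{149033}{5}} = \frac{\sqrt{745165}}{5}$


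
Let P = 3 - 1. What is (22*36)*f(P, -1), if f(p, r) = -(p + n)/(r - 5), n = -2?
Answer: 0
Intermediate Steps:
P = 2
f(p, r) = -(-2 + p)/(-5 + r) (f(p, r) = -(p - 2)/(r - 5) = -(-2 + p)/(-5 + r))
(22*36)*f(P, -1) = (22*36)*((2 - 1*2)/(-5 - 1)) = 792*((2 - 2)/(-6)) = 792*(-1/6*0) = 792*0 = 0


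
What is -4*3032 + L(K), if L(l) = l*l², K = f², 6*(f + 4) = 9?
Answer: -760567/64 ≈ -11884.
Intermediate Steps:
f = -5/2 (f = -4 + (⅙)*9 = -4 + 3/2 = -5/2 ≈ -2.5000)
K = 25/4 (K = (-5/2)² = 25/4 ≈ 6.2500)
L(l) = l³
-4*3032 + L(K) = -4*3032 + (25/4)³ = -12128 + 15625/64 = -760567/64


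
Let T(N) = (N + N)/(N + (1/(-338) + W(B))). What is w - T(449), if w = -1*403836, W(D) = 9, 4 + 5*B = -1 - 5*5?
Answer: -62515327832/154803 ≈ -4.0384e+5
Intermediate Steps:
B = -6 (B = -⅘ + (-1 - 5*5)/5 = -⅘ + (-1 - 25)/5 = -⅘ + (⅕)*(-26) = -⅘ - 26/5 = -6)
w = -403836
T(N) = 2*N/(3041/338 + N) (T(N) = (N + N)/(N + (1/(-338) + 9)) = (2*N)/(N + (-1/338 + 9)) = (2*N)/(N + 3041/338) = (2*N)/(3041/338 + N) = 2*N/(3041/338 + N))
w - T(449) = -403836 - 676*449/(3041 + 338*449) = -403836 - 676*449/(3041 + 151762) = -403836 - 676*449/154803 = -403836 - 1*303524/154803 = -403836 - 303524/154803 = -62515327832/154803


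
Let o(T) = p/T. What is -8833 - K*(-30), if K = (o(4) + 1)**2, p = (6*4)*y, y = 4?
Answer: 9917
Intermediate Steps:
p = 96 (p = (6*4)*4 = 24*4 = 96)
o(T) = 96/T
K = 625 (K = (96/4 + 1)**2 = (96*(1/4) + 1)**2 = (24 + 1)**2 = 25**2 = 625)
-8833 - K*(-30) = -8833 - 625*(-30) = -8833 - 1*(-18750) = -8833 + 18750 = 9917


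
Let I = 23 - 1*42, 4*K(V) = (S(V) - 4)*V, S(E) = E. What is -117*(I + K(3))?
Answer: 9243/4 ≈ 2310.8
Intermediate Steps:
K(V) = V*(-4 + V)/4 (K(V) = ((V - 4)*V)/4 = ((-4 + V)*V)/4 = (V*(-4 + V))/4 = V*(-4 + V)/4)
I = -19 (I = 23 - 42 = -19)
-117*(I + K(3)) = -117*(-19 + (¼)*3*(-4 + 3)) = -117*(-19 + (¼)*3*(-1)) = -117*(-19 - ¾) = -117*(-79/4) = 9243/4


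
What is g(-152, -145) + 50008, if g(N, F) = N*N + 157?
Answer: 73269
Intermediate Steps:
g(N, F) = 157 + N² (g(N, F) = N² + 157 = 157 + N²)
g(-152, -145) + 50008 = (157 + (-152)²) + 50008 = (157 + 23104) + 50008 = 23261 + 50008 = 73269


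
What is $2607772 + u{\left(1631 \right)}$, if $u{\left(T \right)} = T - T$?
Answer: $2607772$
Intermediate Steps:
$u{\left(T \right)} = 0$
$2607772 + u{\left(1631 \right)} = 2607772 + 0 = 2607772$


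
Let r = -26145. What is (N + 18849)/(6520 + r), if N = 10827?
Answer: -29676/19625 ≈ -1.5122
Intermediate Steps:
(N + 18849)/(6520 + r) = (10827 + 18849)/(6520 - 26145) = 29676/(-19625) = 29676*(-1/19625) = -29676/19625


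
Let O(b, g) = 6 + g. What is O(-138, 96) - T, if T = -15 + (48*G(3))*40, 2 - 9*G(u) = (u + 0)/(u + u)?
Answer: -203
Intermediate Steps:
G(u) = ⅙ (G(u) = 2/9 - (u + 0)/(9*(u + u)) = 2/9 - u/(9*(2*u)) = 2/9 - u*1/(2*u)/9 = 2/9 - ⅑*½ = 2/9 - 1/18 = ⅙)
T = 305 (T = -15 + (48*(⅙))*40 = -15 + 8*40 = -15 + 320 = 305)
O(-138, 96) - T = (6 + 96) - 1*305 = 102 - 305 = -203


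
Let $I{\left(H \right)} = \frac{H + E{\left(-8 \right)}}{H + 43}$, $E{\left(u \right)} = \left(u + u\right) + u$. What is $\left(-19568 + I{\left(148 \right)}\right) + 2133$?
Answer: $- \frac{3329961}{191} \approx -17434.0$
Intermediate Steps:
$E{\left(u \right)} = 3 u$ ($E{\left(u \right)} = 2 u + u = 3 u$)
$I{\left(H \right)} = \frac{-24 + H}{43 + H}$ ($I{\left(H \right)} = \frac{H + 3 \left(-8\right)}{H + 43} = \frac{H - 24}{43 + H} = \frac{-24 + H}{43 + H}$)
$\left(-19568 + I{\left(148 \right)}\right) + 2133 = \left(-19568 + \frac{-24 + 148}{43 + 148}\right) + 2133 = \left(-19568 + \frac{1}{191} \cdot 124\right) + 2133 = \left(-19568 + \frac{124}{191}\right) + 2133 = - \frac{3737364}{191} + 2133 = - \frac{3329961}{191}$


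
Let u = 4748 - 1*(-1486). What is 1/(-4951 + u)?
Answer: 1/1283 ≈ 0.00077942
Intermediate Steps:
u = 6234 (u = 4748 + 1486 = 6234)
1/(-4951 + u) = 1/(-4951 + 6234) = 1/1283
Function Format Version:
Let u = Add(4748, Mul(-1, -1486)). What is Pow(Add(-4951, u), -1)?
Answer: Rational(1, 1283) ≈ 0.00077942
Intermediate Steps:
u = 6234 (u = Add(4748, 1486) = 6234)
Pow(Add(-4951, u), -1) = Pow(Add(-4951, 6234), -1) = Pow(1283, -1) = Rational(1, 1283)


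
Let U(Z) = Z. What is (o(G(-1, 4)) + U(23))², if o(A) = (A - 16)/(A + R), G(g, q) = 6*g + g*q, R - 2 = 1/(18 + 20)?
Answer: 63313849/91809 ≈ 689.63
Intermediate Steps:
R = 77/38 (R = 2 + 1/(18 + 20) = 2 + 1/38 = 77/38 ≈ 2.0263)
o(A) = (-16 + A)/(77/38 + A) (o(A) = (A - 16)/(A + 77/38) = (-16 + A)/(77/38 + A))
(o(G(-1, 4)) + U(23))² = (38*(-16 - (6 + 4))/(77 + 38*(-(6 + 4))) + 23)² = (38*(-16 - 1*10)/(77 + 38*(-1*10)) + 23)² = (38*(-16 - 10)/(77 + 38*(-10)) + 23)² = (38*(-26)/(77 - 380) + 23)² = (38*(-26)/(-303) + 23)² = (38*(-1/303)*(-26) + 23)² = (988/303 + 23)² = (7957/303)² = 63313849/91809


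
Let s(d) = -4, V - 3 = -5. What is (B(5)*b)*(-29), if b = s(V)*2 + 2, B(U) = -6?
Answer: -1044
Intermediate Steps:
V = -2 (V = 3 - 5 = -2)
b = -6 (b = -4*2 + 2 = -8 + 2 = -6)
(B(5)*b)*(-29) = -6*(-6)*(-29) = 36*(-29) = -1044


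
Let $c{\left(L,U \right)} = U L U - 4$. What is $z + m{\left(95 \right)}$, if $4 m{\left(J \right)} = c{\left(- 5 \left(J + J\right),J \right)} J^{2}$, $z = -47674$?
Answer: $- \frac{38689160273}{2} \approx -1.9345 \cdot 10^{10}$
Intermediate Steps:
$c{\left(L,U \right)} = -4 + L U^{2}$ ($c{\left(L,U \right)} = L U U - 4 = L U^{2} - 4 = -4 + L U^{2}$)
$m{\left(J \right)} = \frac{J^{2} \left(-4 - 10 J^{3}\right)}{4}$ ($m{\left(J \right)} = \frac{\left(-4 + - 5 \left(J + J\right) J^{2}\right) J^{2}}{4} = \frac{\left(-4 + - 5 \cdot 2 J J^{2}\right) J^{2}}{4} = \frac{\left(-4 + - 10 J J^{2}\right) J^{2}}{4} = \frac{\left(-4 - 10 J^{3}\right) J^{2}}{4} = \frac{J^{2} \left(-4 - 10 J^{3}\right)}{4}$)
$z + m{\left(95 \right)} = -47674 - \left(9025 + \frac{38689046875}{2}\right) = -47674 - \frac{38689064925}{2} = - \frac{38689160273}{2}$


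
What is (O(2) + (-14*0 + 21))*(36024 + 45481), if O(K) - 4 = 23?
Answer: 3912240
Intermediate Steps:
O(K) = 27 (O(K) = 4 + 23 = 27)
(O(2) + (-14*0 + 21))*(36024 + 45481) = (27 + (-14*0 + 21))*(36024 + 45481) = (27 + (0 + 21))*81505 = (27 + 21)*81505 = 48*81505 = 3912240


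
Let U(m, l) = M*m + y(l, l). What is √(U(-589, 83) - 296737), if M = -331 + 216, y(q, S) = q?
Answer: I*√228919 ≈ 478.45*I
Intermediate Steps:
M = -115
U(m, l) = l - 115*m (U(m, l) = -115*m + l = l - 115*m)
√(U(-589, 83) - 296737) = √((83 - 115*(-589)) - 296737) = √((83 + 67735) - 296737) = √(67818 - 296737) = √(-228919) = I*√228919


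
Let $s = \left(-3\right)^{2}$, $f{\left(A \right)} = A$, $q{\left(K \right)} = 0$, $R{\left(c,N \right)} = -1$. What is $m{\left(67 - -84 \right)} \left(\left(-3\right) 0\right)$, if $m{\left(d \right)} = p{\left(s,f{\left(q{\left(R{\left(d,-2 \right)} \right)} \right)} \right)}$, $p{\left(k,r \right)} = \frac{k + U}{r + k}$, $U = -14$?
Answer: $0$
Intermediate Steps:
$s = 9$
$p{\left(k,r \right)} = \frac{-14 + k}{k + r}$ ($p{\left(k,r \right)} = \frac{k - 14}{r + k} = \frac{-14 + k}{k + r}$)
$m{\left(d \right)} = - \frac{5}{9}$ ($m{\left(d \right)} = \frac{-14 + 9}{9 + 0} = \frac{1}{9} \left(-5\right) = - \frac{5}{9}$)
$m{\left(67 - -84 \right)} \left(\left(-3\right) 0\right) = - \frac{5 \left(\left(-3\right) 0\right)}{9} = \left(- \frac{5}{9}\right) 0 = 0$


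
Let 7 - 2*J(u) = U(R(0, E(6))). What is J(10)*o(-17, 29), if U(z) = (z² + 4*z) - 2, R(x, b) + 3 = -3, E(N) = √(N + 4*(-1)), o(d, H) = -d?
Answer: -51/2 ≈ -25.500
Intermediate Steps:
E(N) = √(-4 + N) (E(N) = √(N - 4) = √(-4 + N))
R(x, b) = -6 (R(x, b) = -3 - 3 = -6)
U(z) = -2 + z² + 4*z
J(u) = -3/2 (J(u) = 7/2 - (-2 + (-6)² + 4*(-6))/2 = 7/2 - (-2 + 36 - 24)/2 = 7/2 - ½*10 = 7/2 - 5 = -3/2)
J(10)*o(-17, 29) = -(-3)*(-17)/2 = -3/2*17 = -51/2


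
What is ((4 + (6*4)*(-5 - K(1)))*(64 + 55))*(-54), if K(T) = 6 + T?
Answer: 1824984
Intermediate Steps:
((4 + (6*4)*(-5 - K(1)))*(64 + 55))*(-54) = ((4 + (6*4)*(-5 - (6 + 1)))*(64 + 55))*(-54) = ((4 + 24*(-5 - 1*7))*119)*(-54) = ((4 + 24*(-5 - 7))*119)*(-54) = ((4 + 24*(-12))*119)*(-54) = ((4 - 288)*119)*(-54) = -284*119*(-54) = -33796*(-54) = 1824984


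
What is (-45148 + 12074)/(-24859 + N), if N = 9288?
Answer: 1438/677 ≈ 2.1241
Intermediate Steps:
(-45148 + 12074)/(-24859 + N) = (-45148 + 12074)/(-24859 + 9288) = -33074/(-15571) = -33074*(-1/15571) = 1438/677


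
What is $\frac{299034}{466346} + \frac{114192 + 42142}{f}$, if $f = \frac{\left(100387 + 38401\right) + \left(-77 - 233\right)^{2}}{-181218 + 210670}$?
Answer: $\frac{134205622708070}{6846192453} \approx 19603.0$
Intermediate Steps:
$f = \frac{58722}{7363}$ ($f = \frac{138788 + \left(-310\right)^{2}}{29452} = \left(138788 + 96100\right) \frac{1}{29452} = 234888 \cdot \frac{1}{29452} = \frac{58722}{7363} \approx 7.9753$)
$\frac{299034}{466346} + \frac{114192 + 42142}{f} = \frac{299034}{466346} + \frac{114192 + 42142}{\frac{58722}{7363}} = 299034 \cdot \frac{1}{466346} + 156334 \cdot \frac{7363}{58722} = \frac{149517}{233173} + \frac{575543621}{29361} = \frac{134205622708070}{6846192453}$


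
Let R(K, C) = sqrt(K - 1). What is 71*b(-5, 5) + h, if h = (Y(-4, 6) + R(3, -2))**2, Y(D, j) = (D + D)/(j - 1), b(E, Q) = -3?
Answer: -5211/25 - 16*sqrt(2)/5 ≈ -212.97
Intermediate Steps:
R(K, C) = sqrt(-1 + K)
Y(D, j) = 2*D/(-1 + j) (Y(D, j) = (2*D)/(-1 + j) = 2*D/(-1 + j))
h = (-8/5 + sqrt(2))**2 (h = (2*(-4)/(-1 + 6) + sqrt(-1 + 3))**2 = (2*(-4)/5 + sqrt(2))**2 = (2*(-4)*(1/5) + sqrt(2))**2 = (-8/5 + sqrt(2))**2 ≈ 0.034517)
71*b(-5, 5) + h = 71*(-3) + (114/25 - 16*sqrt(2)/5) = -213 + (114/25 - 16*sqrt(2)/5) = -5211/25 - 16*sqrt(2)/5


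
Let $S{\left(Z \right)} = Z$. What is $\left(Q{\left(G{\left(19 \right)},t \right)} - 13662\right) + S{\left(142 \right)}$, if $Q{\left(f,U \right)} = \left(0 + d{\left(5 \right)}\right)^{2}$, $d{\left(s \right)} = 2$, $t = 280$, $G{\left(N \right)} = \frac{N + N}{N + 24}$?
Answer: $-13516$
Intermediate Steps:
$G{\left(N \right)} = \frac{2 N}{24 + N}$
$Q{\left(f,U \right)} = 4$ ($Q{\left(f,U \right)} = \left(0 + 2\right)^{2} = 2^{2} = 4$)
$\left(Q{\left(G{\left(19 \right)},t \right)} - 13662\right) + S{\left(142 \right)} = \left(4 - 13662\right) + 142 = -13658 + 142 = -13516$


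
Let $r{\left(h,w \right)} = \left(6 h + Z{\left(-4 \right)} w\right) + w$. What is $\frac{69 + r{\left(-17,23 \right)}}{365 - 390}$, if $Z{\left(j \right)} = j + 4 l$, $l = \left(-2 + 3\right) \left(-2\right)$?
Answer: $\frac{286}{25} \approx 11.44$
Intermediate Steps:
$l = -2$ ($l = 1 \left(-2\right) = -2$)
$Z{\left(j \right)} = -8 + j$ ($Z{\left(j \right)} = j + 4 \left(-2\right) = j - 8 = -8 + j$)
$r{\left(h,w \right)} = - 11 w + 6 h$ ($r{\left(h,w \right)} = \left(6 h + \left(-8 - 4\right) w\right) + w = \left(6 h - 12 w\right) + w = \left(- 12 w + 6 h\right) + w = - 11 w + 6 h$)
$\frac{69 + r{\left(-17,23 \right)}}{365 - 390} = \frac{69 + \left(\left(-11\right) 23 + 6 \left(-17\right)\right)}{365 - 390} = \frac{69 - 355}{-25} = \left(69 - 355\right) \left(- \frac{1}{25}\right) = \left(-286\right) \left(- \frac{1}{25}\right) = \frac{286}{25}$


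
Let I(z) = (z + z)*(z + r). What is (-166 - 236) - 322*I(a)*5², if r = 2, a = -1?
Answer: 15698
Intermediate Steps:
I(z) = 2*z*(2 + z) (I(z) = (z + z)*(z + 2) = (2*z)*(2 + z) = 2*z*(2 + z))
(-166 - 236) - 322*I(a)*5² = (-166 - 236) - 322*2*(-1)*(2 - 1)*5² = -402 - 322*2*(-1)*1*25 = -402 - (-644)*25 = -402 - 322*(-50) = -402 + 16100 = 15698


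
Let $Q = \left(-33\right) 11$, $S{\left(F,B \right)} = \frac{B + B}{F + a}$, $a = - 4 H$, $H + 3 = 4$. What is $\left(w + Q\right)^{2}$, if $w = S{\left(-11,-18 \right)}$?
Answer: $\frac{3250809}{25} \approx 1.3003 \cdot 10^{5}$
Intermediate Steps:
$H = 1$ ($H = -3 + 4 = 1$)
$a = -4$ ($a = \left(-4\right) 1 = -4$)
$S{\left(F,B \right)} = \frac{2 B}{-4 + F}$ ($S{\left(F,B \right)} = \frac{B + B}{F - 4} = \frac{2 B}{-4 + F}$)
$Q = -363$
$w = \frac{12}{5}$ ($w = 2 \left(-18\right) \frac{1}{-4 - 11} = 2 \left(-18\right) \frac{1}{-15} = 2 \left(-18\right) \left(- \frac{1}{15}\right) = \frac{12}{5} \approx 2.4$)
$\left(w + Q\right)^{2} = \left(\frac{12}{5} - 363\right)^{2} = \left(- \frac{1803}{5}\right)^{2} = \frac{3250809}{25}$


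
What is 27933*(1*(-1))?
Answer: -27933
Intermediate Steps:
27933*(1*(-1)) = 27933*(-1) = -27933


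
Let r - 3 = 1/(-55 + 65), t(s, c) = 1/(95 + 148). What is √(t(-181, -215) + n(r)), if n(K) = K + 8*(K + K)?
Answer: √3842130/270 ≈ 7.2598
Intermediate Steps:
t(s, c) = 1/243
r = 31/10 (r = 3 + 1/(-55 + 65) = 3 + 1/10 = 3 + ⅒ = 31/10 ≈ 3.1000)
n(K) = 17*K (n(K) = K + 8*(2*K) = K + 16*K = 17*K)
√(t(-181, -215) + n(r)) = √(1/243 + 17*(31/10)) = √(1/243 + 527/10) = √(128071/2430) = √3842130/270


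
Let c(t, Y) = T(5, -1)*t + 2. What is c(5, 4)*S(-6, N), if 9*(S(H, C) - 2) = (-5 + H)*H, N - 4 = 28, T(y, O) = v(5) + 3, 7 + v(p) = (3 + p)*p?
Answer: 5096/3 ≈ 1698.7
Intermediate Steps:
v(p) = -7 + p*(3 + p) (v(p) = -7 + (3 + p)*p = -7 + p*(3 + p))
T(y, O) = 36 (T(y, O) = (-7 + 5**2 + 3*5) + 3 = (-7 + 25 + 15) + 3 = 33 + 3 = 36)
N = 32 (N = 4 + 28 = 32)
S(H, C) = 2 + H*(-5 + H)/9 (S(H, C) = 2 + ((-5 + H)*H)/9 = 2 + (H*(-5 + H))/9 = 2 + H*(-5 + H)/9)
c(t, Y) = 2 + 36*t (c(t, Y) = 36*t + 2 = 2 + 36*t)
c(5, 4)*S(-6, N) = (2 + 36*5)*(2 - 5/9*(-6) + (1/9)*(-6)**2) = (2 + 180)*(2 + 10/3 + (1/9)*36) = 182*(2 + 10/3 + 4) = 182*(28/3) = 5096/3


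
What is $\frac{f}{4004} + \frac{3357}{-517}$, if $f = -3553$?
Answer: $- \frac{1388939}{188188} \approx -7.3806$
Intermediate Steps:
$\frac{f}{4004} + \frac{3357}{-517} = - \frac{3553}{4004} + \frac{3357}{-517} = \left(-3553\right) \frac{1}{4004} + 3357 \left(- \frac{1}{517}\right) = - \frac{323}{364} - \frac{3357}{517} = - \frac{1388939}{188188}$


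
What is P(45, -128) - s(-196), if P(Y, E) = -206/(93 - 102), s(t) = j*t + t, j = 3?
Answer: 7262/9 ≈ 806.89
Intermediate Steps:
s(t) = 4*t (s(t) = 3*t + t = 4*t)
P(Y, E) = 206/9 (P(Y, E) = -206/(-9) = -206*(-⅑) = 206/9)
P(45, -128) - s(-196) = 206/9 - 4*(-196) = 206/9 - 1*(-784) = 206/9 + 784 = 7262/9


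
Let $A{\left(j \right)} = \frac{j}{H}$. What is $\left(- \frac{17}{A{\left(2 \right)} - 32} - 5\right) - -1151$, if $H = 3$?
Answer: $\frac{107775}{94} \approx 1146.5$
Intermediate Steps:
$A{\left(j \right)} = \frac{j}{3}$
$\left(- \frac{17}{A{\left(2 \right)} - 32} - 5\right) - -1151 = \left(- \frac{17}{\frac{1}{3} \cdot 2 - 32} - 5\right) - -1151 = \left(- \frac{17}{\frac{2}{3} - 32} - 5\right) + 1151 = \left(- \frac{17}{- \frac{94}{3}} - 5\right) + 1151 = \left(\left(-17\right) \left(- \frac{3}{94}\right) - 5\right) + 1151 = \left(\frac{51}{94} - 5\right) + 1151 = - \frac{419}{94} + 1151 = \frac{107775}{94}$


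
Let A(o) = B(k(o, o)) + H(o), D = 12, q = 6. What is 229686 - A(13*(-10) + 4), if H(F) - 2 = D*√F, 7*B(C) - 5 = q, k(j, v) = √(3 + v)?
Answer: 1607777/7 - 36*I*√14 ≈ 2.2968e+5 - 134.7*I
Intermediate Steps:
B(C) = 11/7 (B(C) = 5/7 + (⅐)*6 = 5/7 + 6/7 = 11/7)
H(F) = 2 + 12*√F
A(o) = 25/7 + 12*√o (A(o) = 11/7 + (2 + 12*√o) = 25/7 + 12*√o)
229686 - A(13*(-10) + 4) = 229686 - (25/7 + 12*√(13*(-10) + 4)) = 229686 - (25/7 + 12*√(-130 + 4)) = 229686 - (25/7 + 12*√(-126)) = 229686 - (25/7 + 12*(3*I*√14)) = 229686 - (25/7 + 36*I*√14) = 229686 + (-25/7 - 36*I*√14) = 1607777/7 - 36*I*√14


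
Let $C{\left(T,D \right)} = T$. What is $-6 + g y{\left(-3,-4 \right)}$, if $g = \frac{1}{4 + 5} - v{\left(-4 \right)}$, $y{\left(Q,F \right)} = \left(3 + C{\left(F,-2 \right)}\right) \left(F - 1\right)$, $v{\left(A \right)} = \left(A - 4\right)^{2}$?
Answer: $- \frac{2929}{9} \approx -325.44$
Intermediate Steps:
$v{\left(A \right)} = \left(-4 + A\right)^{2}$
$y{\left(Q,F \right)} = \left(-1 + F\right) \left(3 + F\right)$ ($y{\left(Q,F \right)} = \left(3 + F\right) \left(F - 1\right) = \left(3 + F\right) \left(-1 + F\right) = \left(-1 + F\right) \left(3 + F\right)$)
$g = - \frac{575}{9}$ ($g = \frac{1}{4 + 5} - \left(-4 - 4\right)^{2} = \frac{1}{9} - \left(-8\right)^{2} = \frac{1}{9} - 64 = - \frac{575}{9} \approx -63.889$)
$-6 + g y{\left(-3,-4 \right)} = -6 - \frac{575 \left(-3 + \left(-4\right)^{2} + 2 \left(-4\right)\right)}{9} = -6 - \frac{575 \left(-3 + 16 - 8\right)}{9} = -6 - \frac{2875}{9} = - \frac{2929}{9}$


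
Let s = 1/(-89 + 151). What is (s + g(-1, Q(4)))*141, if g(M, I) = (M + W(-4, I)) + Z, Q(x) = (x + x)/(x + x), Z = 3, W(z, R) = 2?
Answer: 35109/62 ≈ 566.27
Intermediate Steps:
Q(x) = 1 (Q(x) = (2*x)/((2*x)) = (2*x)*(1/(2*x)) = 1)
s = 1/62 ≈ 0.016129
g(M, I) = 5 + M (g(M, I) = (M + 2) + 3 = (2 + M) + 3 = 5 + M)
(s + g(-1, Q(4)))*141 = (1/62 + (5 - 1))*141 = (1/62 + 4)*141 = (249/62)*141 = 35109/62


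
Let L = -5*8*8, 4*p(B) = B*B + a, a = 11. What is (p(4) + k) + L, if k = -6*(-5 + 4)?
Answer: -1229/4 ≈ -307.25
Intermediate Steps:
p(B) = 11/4 + B**2/4 (p(B) = (B*B + 11)/4 = (B**2 + 11)/4 = (11 + B**2)/4 = 11/4 + B**2/4)
k = 6 (k = -6*(-1) = 6)
L = -320 (L = -40*8 = -320)
(p(4) + k) + L = ((11/4 + (1/4)*4**2) + 6) - 320 = ((11/4 + (1/4)*16) + 6) - 320 = ((11/4 + 4) + 6) - 320 = (27/4 + 6) - 320 = 51/4 - 320 = -1229/4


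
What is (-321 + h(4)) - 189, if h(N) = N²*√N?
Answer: -478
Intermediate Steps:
h(N) = N^(5/2)
(-321 + h(4)) - 189 = (-321 + 4^(5/2)) - 189 = (-321 + 32) - 189 = -289 - 189 = -478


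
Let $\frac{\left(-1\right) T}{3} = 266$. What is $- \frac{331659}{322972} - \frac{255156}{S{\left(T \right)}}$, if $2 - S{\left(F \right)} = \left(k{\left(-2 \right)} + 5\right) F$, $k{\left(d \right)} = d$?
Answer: $- \frac{20800724649}{193460228} \approx -107.52$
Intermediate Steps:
$T = -798$ ($T = \left(-3\right) 266 = -798$)
$S{\left(F \right)} = 2 - 3 F$ ($S{\left(F \right)} = 2 - \left(-2 + 5\right) F = 2 - 3 F$)
$- \frac{331659}{322972} - \frac{255156}{S{\left(T \right)}} = - \frac{331659}{322972} - \frac{255156}{2 - -2394} = \left(-331659\right) \frac{1}{322972} - \frac{255156}{2 + 2394} = - \frac{331659}{322972} - \frac{255156}{2396} = - \frac{331659}{322972} - \frac{63789}{599} = - \frac{20800724649}{193460228}$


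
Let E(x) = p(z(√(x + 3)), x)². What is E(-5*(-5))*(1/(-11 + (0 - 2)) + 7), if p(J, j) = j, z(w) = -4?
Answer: 56250/13 ≈ 4326.9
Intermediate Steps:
E(x) = x²
E(-5*(-5))*(1/(-11 + (0 - 2)) + 7) = (-5*(-5))²*(1/(-11 + (0 - 2)) + 7) = 25²*(1/(-11 - 2) + 7) = 625*(1/(-13) + 7) = 625*(-1/13 + 7) = 625*(90/13) = 56250/13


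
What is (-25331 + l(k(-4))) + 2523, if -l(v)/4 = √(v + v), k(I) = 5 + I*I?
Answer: -22808 - 4*√42 ≈ -22834.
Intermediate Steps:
k(I) = 5 + I²
l(v) = -4*√2*√v (l(v) = -4*√(v + v) = -4*√2*√v)
(-25331 + l(k(-4))) + 2523 = (-25331 - 4*√2*√(5 + (-4)²)) + 2523 = (-25331 - 4*√2*√(5 + 16)) + 2523 = (-25331 - 4*√2*√21) + 2523 = (-25331 - 4*√42) + 2523 = -22808 - 4*√42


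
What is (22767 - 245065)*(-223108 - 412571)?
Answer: 141310170342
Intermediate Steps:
(22767 - 245065)*(-223108 - 412571) = -222298*(-635679) = 141310170342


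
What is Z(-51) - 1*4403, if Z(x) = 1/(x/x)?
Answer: -4402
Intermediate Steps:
Z(x) = 1 (Z(x) = 1/1 = 1)
Z(-51) - 1*4403 = 1 - 1*4403 = 1 - 4403 = -4402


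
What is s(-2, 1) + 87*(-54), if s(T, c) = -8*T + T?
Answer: -4684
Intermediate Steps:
s(T, c) = -7*T
s(-2, 1) + 87*(-54) = -7*(-2) + 87*(-54) = 14 - 4698 = -4684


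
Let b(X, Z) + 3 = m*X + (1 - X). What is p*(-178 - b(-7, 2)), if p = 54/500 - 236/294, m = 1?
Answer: 2246728/18375 ≈ 122.27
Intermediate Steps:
b(X, Z) = -2 (b(X, Z) = -3 + (1*X + (1 - X)) = -3 + (X + (1 - X)) = -3 + 1 = -2)
p = -25531/36750 (p = 54*(1/500) - 236*1/294 = 27/250 - 118/147 = -25531/36750 ≈ -0.69472)
p*(-178 - b(-7, 2)) = -25531*(-178 - 1*(-2))/36750 = -25531*(-178 + 2)/36750 = -25531/36750*(-176) = 2246728/18375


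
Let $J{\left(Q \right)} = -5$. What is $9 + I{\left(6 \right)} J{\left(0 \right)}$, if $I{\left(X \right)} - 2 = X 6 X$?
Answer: $-1081$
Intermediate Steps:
$I{\left(X \right)} = 2 + 6 X^{2}$ ($I{\left(X \right)} = 2 + X 6 X = 2 + 6 X X = 2 + 6 X^{2}$)
$9 + I{\left(6 \right)} J{\left(0 \right)} = 9 + \left(2 + 6 \cdot 6^{2}\right) \left(-5\right) = 9 + \left(2 + 6 \cdot 36\right) \left(-5\right) = 9 + \left(2 + 216\right) \left(-5\right) = 9 + 218 \left(-5\right) = 9 - 1090 = -1081$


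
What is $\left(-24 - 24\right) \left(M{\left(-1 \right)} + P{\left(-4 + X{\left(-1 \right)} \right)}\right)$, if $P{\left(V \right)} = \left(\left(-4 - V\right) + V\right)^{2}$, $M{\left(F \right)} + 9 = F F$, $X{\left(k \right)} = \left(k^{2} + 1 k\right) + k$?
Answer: $-384$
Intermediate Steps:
$X{\left(k \right)} = k^{2} + 2 k$ ($X{\left(k \right)} = \left(k^{2} + k\right) + k = \left(k + k^{2}\right) + k = k^{2} + 2 k$)
$M{\left(F \right)} = -9 + F^{2}$ ($M{\left(F \right)} = -9 + F F = -9 + F^{2}$)
$P{\left(V \right)} = 16$ ($P{\left(V \right)} = \left(-4\right)^{2} = 16$)
$\left(-24 - 24\right) \left(M{\left(-1 \right)} + P{\left(-4 + X{\left(-1 \right)} \right)}\right) = \left(-24 - 24\right) \left(\left(-9 + \left(-1\right)^{2}\right) + 16\right) = \left(-24 - 24\right) \left(\left(-9 + 1\right) + 16\right) = - 48 \left(-8 + 16\right) = \left(-48\right) 8 = -384$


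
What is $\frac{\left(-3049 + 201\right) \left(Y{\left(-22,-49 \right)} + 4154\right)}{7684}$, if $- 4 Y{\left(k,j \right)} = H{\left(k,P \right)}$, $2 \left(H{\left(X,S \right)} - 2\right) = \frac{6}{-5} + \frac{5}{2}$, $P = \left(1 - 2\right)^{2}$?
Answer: $- \frac{29571763}{19210} \approx -1539.4$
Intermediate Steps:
$P = 1$ ($P = \left(-1\right)^{2} = 1$)
$H{\left(X,S \right)} = \frac{53}{20}$ ($H{\left(X,S \right)} = 2 + \frac{\frac{6}{-5} + \frac{5}{2}}{2} = 2 + \frac{6 \left(- \frac{1}{5}\right) + 5 \cdot \frac{1}{2}}{2} = 2 + \frac{- \frac{6}{5} + \frac{5}{2}}{2} = 2 + \frac{1}{2} \cdot \frac{13}{10} = 2 + \frac{13}{20} = \frac{53}{20}$)
$Y{\left(k,j \right)} = - \frac{53}{80}$ ($Y{\left(k,j \right)} = \left(- \frac{1}{4}\right) \frac{53}{20} = - \frac{53}{80}$)
$\frac{\left(-3049 + 201\right) \left(Y{\left(-22,-49 \right)} + 4154\right)}{7684} = \frac{\left(-3049 + 201\right) \left(- \frac{53}{80} + 4154\right)}{7684} = \left(-2848\right) \frac{332267}{80} \cdot \frac{1}{7684} = \left(- \frac{59143526}{5}\right) \frac{1}{7684} = - \frac{29571763}{19210}$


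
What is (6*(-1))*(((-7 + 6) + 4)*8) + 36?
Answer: -108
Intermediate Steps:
(6*(-1))*(((-7 + 6) + 4)*8) + 36 = -6*(-1 + 4)*8 + 36 = -18*8 + 36 = -6*24 + 36 = -144 + 36 = -108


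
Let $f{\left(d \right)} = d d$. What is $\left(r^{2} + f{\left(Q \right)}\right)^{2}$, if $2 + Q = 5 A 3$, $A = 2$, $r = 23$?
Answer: $1723969$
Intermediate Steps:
$Q = 28$ ($Q = -2 + 5 \cdot 2 \cdot 3 = -2 + 10 \cdot 3 = -2 + 30 = 28$)
$f{\left(d \right)} = d^{2}$
$\left(r^{2} + f{\left(Q \right)}\right)^{2} = \left(23^{2} + 28^{2}\right)^{2} = \left(529 + 784\right)^{2} = 1313^{2} = 1723969$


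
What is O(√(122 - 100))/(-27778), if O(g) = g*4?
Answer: -2*√22/13889 ≈ -0.00067541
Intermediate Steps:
O(g) = 4*g
O(√(122 - 100))/(-27778) = (4*√(122 - 100))/(-27778) = (4*√22)*(-1/27778) = -2*√22/13889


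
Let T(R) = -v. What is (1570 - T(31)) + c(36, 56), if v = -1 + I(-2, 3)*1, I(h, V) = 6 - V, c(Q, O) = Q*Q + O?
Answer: 2924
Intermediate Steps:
c(Q, O) = O + Q² (c(Q, O) = Q² + O = O + Q²)
v = 2 (v = -1 + (6 - 1*3)*1 = -1 + (6 - 3)*1 = -1 + 3*1 = -1 + 3 = 2)
T(R) = -2 (T(R) = -1*2 = -2)
(1570 - T(31)) + c(36, 56) = (1570 - 1*(-2)) + (56 + 36²) = (1570 + 2) + (56 + 1296) = 1572 + 1352 = 2924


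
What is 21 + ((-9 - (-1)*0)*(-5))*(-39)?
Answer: -1734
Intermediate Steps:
21 + ((-9 - (-1)*0)*(-5))*(-39) = 21 + ((-9 - 1*0)*(-5))*(-39) = 21 + ((-9 + 0)*(-5))*(-39) = 21 - 9*(-5)*(-39) = 21 + 45*(-39) = 21 - 1755 = -1734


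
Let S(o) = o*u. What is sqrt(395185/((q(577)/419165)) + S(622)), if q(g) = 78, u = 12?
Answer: sqrt(12920567611926)/78 ≈ 46084.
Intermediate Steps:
S(o) = 12*o (S(o) = o*12 = 12*o)
sqrt(395185/((q(577)/419165)) + S(622)) = sqrt(395185/((78/419165)) + 12*622) = sqrt(395185/((78*(1/419165))) + 7464) = sqrt(395185/(78/419165) + 7464) = sqrt(395185*(419165/78) + 7464) = sqrt(165647720525/78 + 7464) = sqrt(165648302717/78) = sqrt(12920567611926)/78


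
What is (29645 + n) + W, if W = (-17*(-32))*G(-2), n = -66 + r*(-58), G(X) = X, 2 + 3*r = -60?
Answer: 89069/3 ≈ 29690.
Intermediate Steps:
r = -62/3 (r = -2/3 + (1/3)*(-60) = -2/3 - 20 = -62/3 ≈ -20.667)
n = 3398/3 (n = -66 - 62/3*(-58) = -66 + 3596/3 = 3398/3 ≈ 1132.7)
W = -1088 (W = -17*(-32)*(-2) = 544*(-2) = -1088)
(29645 + n) + W = (29645 + 3398/3) - 1088 = 92333/3 - 1088 = 89069/3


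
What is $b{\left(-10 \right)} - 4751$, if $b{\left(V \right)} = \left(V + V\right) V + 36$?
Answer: $-4515$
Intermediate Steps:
$b{\left(V \right)} = 36 + 2 V^{2}$ ($b{\left(V \right)} = 2 V V + 36 = 2 V^{2} + 36 = 36 + 2 V^{2}$)
$b{\left(-10 \right)} - 4751 = \left(36 + 2 \left(-10\right)^{2}\right) - 4751 = \left(36 + 2 \cdot 100\right) - 4751 = \left(36 + 200\right) - 4751 = 236 - 4751 = -4515$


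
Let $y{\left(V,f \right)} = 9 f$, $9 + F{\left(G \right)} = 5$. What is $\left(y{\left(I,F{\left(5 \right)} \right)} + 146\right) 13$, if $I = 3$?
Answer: $1430$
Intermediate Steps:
$F{\left(G \right)} = -4$ ($F{\left(G \right)} = -9 + 5 = -4$)
$\left(y{\left(I,F{\left(5 \right)} \right)} + 146\right) 13 = \left(9 \left(-4\right) + 146\right) 13 = \left(-36 + 146\right) 13 = 110 \cdot 13 = 1430$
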